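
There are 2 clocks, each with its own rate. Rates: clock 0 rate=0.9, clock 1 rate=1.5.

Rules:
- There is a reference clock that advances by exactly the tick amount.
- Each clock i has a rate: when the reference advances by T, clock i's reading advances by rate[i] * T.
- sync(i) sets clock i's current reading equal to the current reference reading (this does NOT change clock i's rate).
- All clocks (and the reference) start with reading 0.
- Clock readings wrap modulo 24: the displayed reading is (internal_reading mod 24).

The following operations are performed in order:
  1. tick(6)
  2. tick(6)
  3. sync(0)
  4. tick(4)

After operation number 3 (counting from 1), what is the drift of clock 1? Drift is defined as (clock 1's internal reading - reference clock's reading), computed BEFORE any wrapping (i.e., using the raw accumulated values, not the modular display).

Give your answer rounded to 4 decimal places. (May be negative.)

After op 1 tick(6): ref=6.0000 raw=[5.4000 9.0000]
After op 2 tick(6): ref=12.0000 raw=[10.8000 18.0000]
After op 3 sync(0): ref=12.0000 raw=[12.0000 18.0000]
Drift of clock 1 after op 3: 18.0000 - 12.0000 = 6.0000

Answer: 6.0000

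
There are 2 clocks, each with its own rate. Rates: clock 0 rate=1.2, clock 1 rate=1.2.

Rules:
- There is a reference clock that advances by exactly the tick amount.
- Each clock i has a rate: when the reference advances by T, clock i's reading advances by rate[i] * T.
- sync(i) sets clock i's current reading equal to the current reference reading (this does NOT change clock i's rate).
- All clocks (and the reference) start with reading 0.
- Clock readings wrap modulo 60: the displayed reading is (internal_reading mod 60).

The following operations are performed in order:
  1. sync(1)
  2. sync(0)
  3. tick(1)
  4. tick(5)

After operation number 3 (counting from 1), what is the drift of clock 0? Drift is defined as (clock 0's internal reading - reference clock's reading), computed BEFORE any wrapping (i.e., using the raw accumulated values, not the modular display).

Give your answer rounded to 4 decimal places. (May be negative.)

Answer: 0.2000

Derivation:
After op 1 sync(1): ref=0.0000 raw=[0.0000 0.0000]
After op 2 sync(0): ref=0.0000 raw=[0.0000 0.0000]
After op 3 tick(1): ref=1.0000 raw=[1.2000 1.2000]
Drift of clock 0 after op 3: 1.2000 - 1.0000 = 0.2000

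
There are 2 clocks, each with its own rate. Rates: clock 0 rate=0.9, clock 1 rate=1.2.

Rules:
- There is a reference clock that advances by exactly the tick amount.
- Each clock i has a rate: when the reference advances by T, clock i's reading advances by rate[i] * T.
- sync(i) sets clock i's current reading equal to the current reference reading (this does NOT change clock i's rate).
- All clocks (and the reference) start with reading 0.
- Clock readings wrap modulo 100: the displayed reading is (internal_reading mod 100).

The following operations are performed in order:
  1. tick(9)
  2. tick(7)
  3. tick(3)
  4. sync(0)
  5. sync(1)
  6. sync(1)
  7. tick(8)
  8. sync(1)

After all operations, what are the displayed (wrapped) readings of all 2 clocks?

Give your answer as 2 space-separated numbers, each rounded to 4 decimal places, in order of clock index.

Answer: 26.2000 27.0000

Derivation:
After op 1 tick(9): ref=9.0000 raw=[8.1000 10.8000]
After op 2 tick(7): ref=16.0000 raw=[14.4000 19.2000]
After op 3 tick(3): ref=19.0000 raw=[17.1000 22.8000]
After op 4 sync(0): ref=19.0000 raw=[19.0000 22.8000]
After op 5 sync(1): ref=19.0000 raw=[19.0000 19.0000]
After op 6 sync(1): ref=19.0000 raw=[19.0000 19.0000]
After op 7 tick(8): ref=27.0000 raw=[26.2000 28.6000]
After op 8 sync(1): ref=27.0000 raw=[26.2000 27.0000]
Wrap final raw readings (mod 100): 26.2000 mod 100 = 26.2000; 27.0000 mod 100 = 27.0000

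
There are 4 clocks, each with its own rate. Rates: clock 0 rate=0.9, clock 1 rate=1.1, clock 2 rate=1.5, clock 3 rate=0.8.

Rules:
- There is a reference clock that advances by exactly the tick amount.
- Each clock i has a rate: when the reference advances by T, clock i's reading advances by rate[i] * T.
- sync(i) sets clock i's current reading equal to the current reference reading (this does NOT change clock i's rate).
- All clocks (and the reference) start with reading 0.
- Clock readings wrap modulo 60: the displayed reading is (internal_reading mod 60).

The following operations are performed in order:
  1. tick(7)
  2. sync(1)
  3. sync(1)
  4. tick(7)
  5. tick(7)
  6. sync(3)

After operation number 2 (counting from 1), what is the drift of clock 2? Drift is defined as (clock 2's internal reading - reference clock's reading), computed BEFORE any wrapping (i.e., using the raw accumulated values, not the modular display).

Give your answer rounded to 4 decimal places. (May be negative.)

Answer: 3.5000

Derivation:
After op 1 tick(7): ref=7.0000 raw=[6.3000 7.7000 10.5000 5.6000]
After op 2 sync(1): ref=7.0000 raw=[6.3000 7.0000 10.5000 5.6000]
Drift of clock 2 after op 2: 10.5000 - 7.0000 = 3.5000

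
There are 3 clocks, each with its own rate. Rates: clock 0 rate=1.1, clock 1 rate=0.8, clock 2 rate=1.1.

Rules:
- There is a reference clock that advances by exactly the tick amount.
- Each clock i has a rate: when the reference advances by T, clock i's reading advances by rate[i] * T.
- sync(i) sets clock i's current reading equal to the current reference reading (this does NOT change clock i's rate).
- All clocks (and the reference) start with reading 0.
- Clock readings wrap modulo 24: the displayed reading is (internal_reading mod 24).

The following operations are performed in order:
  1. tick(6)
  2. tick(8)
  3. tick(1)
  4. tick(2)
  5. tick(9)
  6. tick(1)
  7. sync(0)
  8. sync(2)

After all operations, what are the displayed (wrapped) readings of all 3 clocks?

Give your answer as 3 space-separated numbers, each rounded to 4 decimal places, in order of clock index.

Answer: 3.0000 21.6000 3.0000

Derivation:
After op 1 tick(6): ref=6.0000 raw=[6.6000 4.8000 6.6000]
After op 2 tick(8): ref=14.0000 raw=[15.4000 11.2000 15.4000]
After op 3 tick(1): ref=15.0000 raw=[16.5000 12.0000 16.5000]
After op 4 tick(2): ref=17.0000 raw=[18.7000 13.6000 18.7000]
After op 5 tick(9): ref=26.0000 raw=[28.6000 20.8000 28.6000]
After op 6 tick(1): ref=27.0000 raw=[29.7000 21.6000 29.7000]
After op 7 sync(0): ref=27.0000 raw=[27.0000 21.6000 29.7000]
After op 8 sync(2): ref=27.0000 raw=[27.0000 21.6000 27.0000]
Wrap final raw readings (mod 24): 27.0000 mod 24 = 3.0000; 21.6000 mod 24 = 21.6000; 27.0000 mod 24 = 3.0000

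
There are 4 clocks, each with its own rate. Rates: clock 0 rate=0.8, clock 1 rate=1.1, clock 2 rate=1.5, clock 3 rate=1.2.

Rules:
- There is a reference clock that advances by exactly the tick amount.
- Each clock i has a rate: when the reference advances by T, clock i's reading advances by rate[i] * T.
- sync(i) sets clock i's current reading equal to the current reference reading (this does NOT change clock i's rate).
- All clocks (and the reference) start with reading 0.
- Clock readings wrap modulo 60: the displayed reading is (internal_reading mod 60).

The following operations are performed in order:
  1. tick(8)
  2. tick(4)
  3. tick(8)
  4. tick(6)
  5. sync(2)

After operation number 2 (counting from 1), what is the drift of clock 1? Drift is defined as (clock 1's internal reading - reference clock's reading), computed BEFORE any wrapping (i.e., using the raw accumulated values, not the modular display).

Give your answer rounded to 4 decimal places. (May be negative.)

Answer: 1.2000

Derivation:
After op 1 tick(8): ref=8.0000 raw=[6.4000 8.8000 12.0000 9.6000]
After op 2 tick(4): ref=12.0000 raw=[9.6000 13.2000 18.0000 14.4000]
Drift of clock 1 after op 2: 13.2000 - 12.0000 = 1.2000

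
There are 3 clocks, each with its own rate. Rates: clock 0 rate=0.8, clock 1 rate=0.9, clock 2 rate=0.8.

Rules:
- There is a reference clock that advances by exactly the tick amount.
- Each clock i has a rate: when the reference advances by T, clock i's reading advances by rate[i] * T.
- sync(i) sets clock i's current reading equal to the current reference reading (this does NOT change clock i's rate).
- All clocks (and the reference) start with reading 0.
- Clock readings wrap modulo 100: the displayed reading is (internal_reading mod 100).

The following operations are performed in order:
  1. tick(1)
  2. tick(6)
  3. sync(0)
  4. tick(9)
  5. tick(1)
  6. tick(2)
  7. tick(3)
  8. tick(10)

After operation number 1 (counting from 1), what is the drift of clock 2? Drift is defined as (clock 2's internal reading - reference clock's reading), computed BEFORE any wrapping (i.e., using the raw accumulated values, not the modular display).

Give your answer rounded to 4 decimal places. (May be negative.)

After op 1 tick(1): ref=1.0000 raw=[0.8000 0.9000 0.8000]
Drift of clock 2 after op 1: 0.8000 - 1.0000 = -0.2000

Answer: -0.2000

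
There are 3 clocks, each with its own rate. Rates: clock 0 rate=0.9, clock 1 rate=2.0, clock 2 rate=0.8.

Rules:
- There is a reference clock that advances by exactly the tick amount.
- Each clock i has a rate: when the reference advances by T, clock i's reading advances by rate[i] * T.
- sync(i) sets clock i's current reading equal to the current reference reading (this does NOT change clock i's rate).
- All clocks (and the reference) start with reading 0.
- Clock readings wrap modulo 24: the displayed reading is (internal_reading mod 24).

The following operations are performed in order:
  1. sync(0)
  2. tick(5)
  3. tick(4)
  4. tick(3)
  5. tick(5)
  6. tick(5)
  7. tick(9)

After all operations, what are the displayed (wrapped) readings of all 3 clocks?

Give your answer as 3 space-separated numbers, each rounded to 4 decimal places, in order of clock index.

After op 1 sync(0): ref=0.0000 raw=[0.0000 0.0000 0.0000]
After op 2 tick(5): ref=5.0000 raw=[4.5000 10.0000 4.0000]
After op 3 tick(4): ref=9.0000 raw=[8.1000 18.0000 7.2000]
After op 4 tick(3): ref=12.0000 raw=[10.8000 24.0000 9.6000]
After op 5 tick(5): ref=17.0000 raw=[15.3000 34.0000 13.6000]
After op 6 tick(5): ref=22.0000 raw=[19.8000 44.0000 17.6000]
After op 7 tick(9): ref=31.0000 raw=[27.9000 62.0000 24.8000]
Wrap final raw readings (mod 24): 27.9000 mod 24 = 3.9000; 62.0000 mod 24 = 14.0000; 24.8000 mod 24 = 0.8000

Answer: 3.9000 14.0000 0.8000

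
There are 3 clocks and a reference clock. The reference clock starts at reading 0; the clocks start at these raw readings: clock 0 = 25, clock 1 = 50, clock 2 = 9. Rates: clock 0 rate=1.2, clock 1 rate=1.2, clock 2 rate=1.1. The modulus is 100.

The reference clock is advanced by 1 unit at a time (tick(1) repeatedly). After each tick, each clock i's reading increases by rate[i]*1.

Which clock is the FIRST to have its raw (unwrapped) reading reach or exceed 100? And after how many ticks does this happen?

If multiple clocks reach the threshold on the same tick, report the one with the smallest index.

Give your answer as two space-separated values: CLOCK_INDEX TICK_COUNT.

Answer: 1 42

Derivation:
clock 0: start=25, rate=1.2, needs 100-25 = 75; ticks = ceil(75/1.2) = ceil(62.5000) = 63; reading at tick 63 = 25 + 1.2*63 = 100.6000
clock 1: start=50, rate=1.2, needs 100-50 = 50; ticks = ceil(50/1.2) = ceil(41.6667) = 42; reading at tick 42 = 50 + 1.2*42 = 100.4000
clock 2: start=9, rate=1.1, needs 100-9 = 91; ticks = ceil(91/1.1) = ceil(82.7273) = 83; reading at tick 83 = 9 + 1.1*83 = 100.3000
Minimum tick count = 42; winners = [1]; smallest index = 1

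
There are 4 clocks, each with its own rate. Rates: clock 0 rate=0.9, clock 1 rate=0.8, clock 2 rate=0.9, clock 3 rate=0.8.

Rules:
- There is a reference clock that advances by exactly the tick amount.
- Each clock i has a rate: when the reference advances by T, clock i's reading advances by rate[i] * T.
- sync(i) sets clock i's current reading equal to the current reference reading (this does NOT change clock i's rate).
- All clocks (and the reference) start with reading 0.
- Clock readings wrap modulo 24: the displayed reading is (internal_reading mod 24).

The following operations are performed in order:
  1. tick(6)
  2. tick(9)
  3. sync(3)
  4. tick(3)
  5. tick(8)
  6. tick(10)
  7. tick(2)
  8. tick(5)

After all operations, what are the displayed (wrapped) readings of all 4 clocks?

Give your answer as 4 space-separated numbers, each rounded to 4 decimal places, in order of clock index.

Answer: 14.7000 10.4000 14.7000 13.4000

Derivation:
After op 1 tick(6): ref=6.0000 raw=[5.4000 4.8000 5.4000 4.8000]
After op 2 tick(9): ref=15.0000 raw=[13.5000 12.0000 13.5000 12.0000]
After op 3 sync(3): ref=15.0000 raw=[13.5000 12.0000 13.5000 15.0000]
After op 4 tick(3): ref=18.0000 raw=[16.2000 14.4000 16.2000 17.4000]
After op 5 tick(8): ref=26.0000 raw=[23.4000 20.8000 23.4000 23.8000]
After op 6 tick(10): ref=36.0000 raw=[32.4000 28.8000 32.4000 31.8000]
After op 7 tick(2): ref=38.0000 raw=[34.2000 30.4000 34.2000 33.4000]
After op 8 tick(5): ref=43.0000 raw=[38.7000 34.4000 38.7000 37.4000]
Wrap final raw readings (mod 24): 38.7000 mod 24 = 14.7000; 34.4000 mod 24 = 10.4000; 38.7000 mod 24 = 14.7000; 37.4000 mod 24 = 13.4000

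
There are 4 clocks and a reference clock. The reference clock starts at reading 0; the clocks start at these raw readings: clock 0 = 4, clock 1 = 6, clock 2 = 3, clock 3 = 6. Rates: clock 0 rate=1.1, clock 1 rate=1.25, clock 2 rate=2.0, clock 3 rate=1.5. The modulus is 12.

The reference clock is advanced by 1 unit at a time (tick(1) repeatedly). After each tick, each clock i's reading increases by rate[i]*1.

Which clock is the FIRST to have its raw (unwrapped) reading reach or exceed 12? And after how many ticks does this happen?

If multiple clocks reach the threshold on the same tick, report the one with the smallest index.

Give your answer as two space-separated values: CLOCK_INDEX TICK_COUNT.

Answer: 3 4

Derivation:
clock 0: start=4, rate=1.1, needs 12-4 = 8; ticks = ceil(8/1.1) = ceil(7.2727) = 8; reading at tick 8 = 4 + 1.1*8 = 12.8000
clock 1: start=6, rate=1.25, needs 12-6 = 6; ticks = ceil(6/1.25) = ceil(4.8000) = 5; reading at tick 5 = 6 + 1.25*5 = 12.2500
clock 2: start=3, rate=2.0, needs 12-3 = 9; ticks = ceil(9/2.0) = ceil(4.5000) = 5; reading at tick 5 = 3 + 2.0*5 = 13.0000
clock 3: start=6, rate=1.5, needs 12-6 = 6; ticks = ceil(6/1.5) = ceil(4.0000) = 4; reading at tick 4 = 6 + 1.5*4 = 12.0000
Minimum tick count = 4; winners = [3]; smallest index = 3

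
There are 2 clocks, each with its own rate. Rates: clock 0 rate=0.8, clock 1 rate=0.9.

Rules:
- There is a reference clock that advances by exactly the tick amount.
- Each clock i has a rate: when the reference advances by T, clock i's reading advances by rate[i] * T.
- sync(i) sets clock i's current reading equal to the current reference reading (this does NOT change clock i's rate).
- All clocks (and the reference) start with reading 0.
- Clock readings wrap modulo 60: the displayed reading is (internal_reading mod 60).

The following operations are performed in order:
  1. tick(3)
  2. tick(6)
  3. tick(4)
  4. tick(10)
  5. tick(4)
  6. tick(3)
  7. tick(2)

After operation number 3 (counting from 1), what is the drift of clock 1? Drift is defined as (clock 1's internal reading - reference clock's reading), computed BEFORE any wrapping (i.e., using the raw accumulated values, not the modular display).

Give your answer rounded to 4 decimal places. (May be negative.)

After op 1 tick(3): ref=3.0000 raw=[2.4000 2.7000]
After op 2 tick(6): ref=9.0000 raw=[7.2000 8.1000]
After op 3 tick(4): ref=13.0000 raw=[10.4000 11.7000]
Drift of clock 1 after op 3: 11.7000 - 13.0000 = -1.3000

Answer: -1.3000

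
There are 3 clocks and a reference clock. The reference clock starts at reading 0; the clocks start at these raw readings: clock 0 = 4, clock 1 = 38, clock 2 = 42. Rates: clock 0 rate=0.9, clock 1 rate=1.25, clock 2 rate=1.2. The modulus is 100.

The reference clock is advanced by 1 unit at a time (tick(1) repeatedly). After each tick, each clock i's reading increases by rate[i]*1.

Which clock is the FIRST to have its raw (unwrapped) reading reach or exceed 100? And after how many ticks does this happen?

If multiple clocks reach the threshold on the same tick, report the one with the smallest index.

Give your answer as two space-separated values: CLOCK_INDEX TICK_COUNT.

Answer: 2 49

Derivation:
clock 0: start=4, rate=0.9, needs 100-4 = 96; ticks = ceil(96/0.9) = ceil(106.6667) = 107; reading at tick 107 = 4 + 0.9*107 = 100.3000
clock 1: start=38, rate=1.25, needs 100-38 = 62; ticks = ceil(62/1.25) = ceil(49.6000) = 50; reading at tick 50 = 38 + 1.25*50 = 100.5000
clock 2: start=42, rate=1.2, needs 100-42 = 58; ticks = ceil(58/1.2) = ceil(48.3333) = 49; reading at tick 49 = 42 + 1.2*49 = 100.8000
Minimum tick count = 49; winners = [2]; smallest index = 2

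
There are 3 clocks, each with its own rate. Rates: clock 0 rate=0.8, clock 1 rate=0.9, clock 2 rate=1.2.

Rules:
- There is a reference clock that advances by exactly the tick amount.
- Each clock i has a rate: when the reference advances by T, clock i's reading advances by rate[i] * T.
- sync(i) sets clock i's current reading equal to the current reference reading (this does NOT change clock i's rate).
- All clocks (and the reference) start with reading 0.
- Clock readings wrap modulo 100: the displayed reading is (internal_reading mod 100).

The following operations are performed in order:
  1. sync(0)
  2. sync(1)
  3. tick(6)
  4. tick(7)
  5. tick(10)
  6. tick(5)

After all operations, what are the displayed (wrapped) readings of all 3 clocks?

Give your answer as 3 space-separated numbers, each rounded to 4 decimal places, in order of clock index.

Answer: 22.4000 25.2000 33.6000

Derivation:
After op 1 sync(0): ref=0.0000 raw=[0.0000 0.0000 0.0000]
After op 2 sync(1): ref=0.0000 raw=[0.0000 0.0000 0.0000]
After op 3 tick(6): ref=6.0000 raw=[4.8000 5.4000 7.2000]
After op 4 tick(7): ref=13.0000 raw=[10.4000 11.7000 15.6000]
After op 5 tick(10): ref=23.0000 raw=[18.4000 20.7000 27.6000]
After op 6 tick(5): ref=28.0000 raw=[22.4000 25.2000 33.6000]
Wrap final raw readings (mod 100): 22.4000 mod 100 = 22.4000; 25.2000 mod 100 = 25.2000; 33.6000 mod 100 = 33.6000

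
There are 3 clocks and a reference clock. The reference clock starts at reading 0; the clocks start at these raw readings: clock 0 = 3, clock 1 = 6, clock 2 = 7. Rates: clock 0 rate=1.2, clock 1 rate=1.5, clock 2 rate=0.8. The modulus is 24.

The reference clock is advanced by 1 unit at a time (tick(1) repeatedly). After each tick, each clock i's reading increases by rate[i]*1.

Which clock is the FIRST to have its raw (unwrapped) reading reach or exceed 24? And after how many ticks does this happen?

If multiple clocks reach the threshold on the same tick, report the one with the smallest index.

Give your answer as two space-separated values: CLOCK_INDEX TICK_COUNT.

clock 0: start=3, rate=1.2, needs 24-3 = 21; ticks = ceil(21/1.2) = ceil(17.5000) = 18; reading at tick 18 = 3 + 1.2*18 = 24.6000
clock 1: start=6, rate=1.5, needs 24-6 = 18; ticks = ceil(18/1.5) = ceil(12.0000) = 12; reading at tick 12 = 6 + 1.5*12 = 24.0000
clock 2: start=7, rate=0.8, needs 24-7 = 17; ticks = ceil(17/0.8) = ceil(21.2500) = 22; reading at tick 22 = 7 + 0.8*22 = 24.6000
Minimum tick count = 12; winners = [1]; smallest index = 1

Answer: 1 12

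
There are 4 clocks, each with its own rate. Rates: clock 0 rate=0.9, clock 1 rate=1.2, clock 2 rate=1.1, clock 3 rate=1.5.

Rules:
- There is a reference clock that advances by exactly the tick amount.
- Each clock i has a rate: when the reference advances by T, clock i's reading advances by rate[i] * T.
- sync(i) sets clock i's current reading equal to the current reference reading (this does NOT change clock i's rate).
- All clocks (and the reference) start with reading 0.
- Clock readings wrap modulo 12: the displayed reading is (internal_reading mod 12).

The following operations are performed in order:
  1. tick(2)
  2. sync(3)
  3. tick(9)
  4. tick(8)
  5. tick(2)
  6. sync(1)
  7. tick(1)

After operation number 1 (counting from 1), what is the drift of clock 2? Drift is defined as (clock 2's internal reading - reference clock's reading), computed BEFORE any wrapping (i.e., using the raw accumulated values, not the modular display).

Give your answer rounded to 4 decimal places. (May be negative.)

Answer: 0.2000

Derivation:
After op 1 tick(2): ref=2.0000 raw=[1.8000 2.4000 2.2000 3.0000]
Drift of clock 2 after op 1: 2.2000 - 2.0000 = 0.2000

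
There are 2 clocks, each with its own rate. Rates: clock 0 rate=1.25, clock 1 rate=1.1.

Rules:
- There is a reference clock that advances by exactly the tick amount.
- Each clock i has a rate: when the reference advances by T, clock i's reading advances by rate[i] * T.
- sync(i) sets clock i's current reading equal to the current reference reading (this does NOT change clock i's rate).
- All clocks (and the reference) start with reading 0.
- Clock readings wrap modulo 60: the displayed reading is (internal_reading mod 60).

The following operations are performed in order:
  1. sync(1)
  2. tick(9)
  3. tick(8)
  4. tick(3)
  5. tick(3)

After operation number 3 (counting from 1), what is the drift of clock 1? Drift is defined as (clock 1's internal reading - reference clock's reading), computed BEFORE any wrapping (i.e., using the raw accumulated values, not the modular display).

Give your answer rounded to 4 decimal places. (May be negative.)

Answer: 1.7000

Derivation:
After op 1 sync(1): ref=0.0000 raw=[0.0000 0.0000]
After op 2 tick(9): ref=9.0000 raw=[11.2500 9.9000]
After op 3 tick(8): ref=17.0000 raw=[21.2500 18.7000]
Drift of clock 1 after op 3: 18.7000 - 17.0000 = 1.7000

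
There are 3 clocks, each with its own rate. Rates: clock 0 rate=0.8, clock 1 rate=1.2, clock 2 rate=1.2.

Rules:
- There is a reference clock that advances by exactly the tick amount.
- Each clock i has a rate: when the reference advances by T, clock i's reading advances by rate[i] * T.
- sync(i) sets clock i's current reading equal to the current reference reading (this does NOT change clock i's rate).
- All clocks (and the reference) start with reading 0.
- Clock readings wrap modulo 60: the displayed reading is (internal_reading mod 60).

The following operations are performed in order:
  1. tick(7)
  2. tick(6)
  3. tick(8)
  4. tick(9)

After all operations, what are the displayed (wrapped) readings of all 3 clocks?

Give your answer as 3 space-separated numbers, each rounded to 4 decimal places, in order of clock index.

After op 1 tick(7): ref=7.0000 raw=[5.6000 8.4000 8.4000]
After op 2 tick(6): ref=13.0000 raw=[10.4000 15.6000 15.6000]
After op 3 tick(8): ref=21.0000 raw=[16.8000 25.2000 25.2000]
After op 4 tick(9): ref=30.0000 raw=[24.0000 36.0000 36.0000]
Wrap final raw readings (mod 60): 24.0000 mod 60 = 24.0000; 36.0000 mod 60 = 36.0000; 36.0000 mod 60 = 36.0000

Answer: 24.0000 36.0000 36.0000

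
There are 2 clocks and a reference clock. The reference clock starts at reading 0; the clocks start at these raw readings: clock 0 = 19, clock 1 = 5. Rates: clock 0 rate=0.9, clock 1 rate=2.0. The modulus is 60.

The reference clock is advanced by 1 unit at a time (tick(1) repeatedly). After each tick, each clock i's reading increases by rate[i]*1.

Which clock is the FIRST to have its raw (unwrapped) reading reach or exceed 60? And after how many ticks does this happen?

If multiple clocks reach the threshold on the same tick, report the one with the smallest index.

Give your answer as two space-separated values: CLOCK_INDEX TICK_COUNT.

clock 0: start=19, rate=0.9, needs 60-19 = 41; ticks = ceil(41/0.9) = ceil(45.5556) = 46; reading at tick 46 = 19 + 0.9*46 = 60.4000
clock 1: start=5, rate=2.0, needs 60-5 = 55; ticks = ceil(55/2.0) = ceil(27.5000) = 28; reading at tick 28 = 5 + 2.0*28 = 61.0000
Minimum tick count = 28; winners = [1]; smallest index = 1

Answer: 1 28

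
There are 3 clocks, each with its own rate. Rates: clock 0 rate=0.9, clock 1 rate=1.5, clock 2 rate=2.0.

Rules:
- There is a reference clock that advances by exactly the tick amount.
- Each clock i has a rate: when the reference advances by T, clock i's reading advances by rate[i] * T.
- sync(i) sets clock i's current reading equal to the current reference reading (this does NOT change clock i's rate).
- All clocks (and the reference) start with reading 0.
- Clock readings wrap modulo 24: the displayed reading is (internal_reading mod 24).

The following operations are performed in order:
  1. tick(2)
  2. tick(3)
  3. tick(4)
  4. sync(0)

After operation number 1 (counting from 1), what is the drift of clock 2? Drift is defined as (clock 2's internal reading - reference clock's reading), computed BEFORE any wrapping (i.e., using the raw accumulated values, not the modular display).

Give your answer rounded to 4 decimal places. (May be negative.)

Answer: 2.0000

Derivation:
After op 1 tick(2): ref=2.0000 raw=[1.8000 3.0000 4.0000]
Drift of clock 2 after op 1: 4.0000 - 2.0000 = 2.0000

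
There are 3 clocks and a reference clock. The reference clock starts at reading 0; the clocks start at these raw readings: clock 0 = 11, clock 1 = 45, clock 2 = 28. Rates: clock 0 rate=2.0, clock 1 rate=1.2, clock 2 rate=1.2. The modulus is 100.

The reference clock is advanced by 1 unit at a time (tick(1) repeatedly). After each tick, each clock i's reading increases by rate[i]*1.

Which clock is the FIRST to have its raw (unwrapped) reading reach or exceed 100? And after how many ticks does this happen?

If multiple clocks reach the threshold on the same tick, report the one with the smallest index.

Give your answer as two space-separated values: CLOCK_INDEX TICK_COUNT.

clock 0: start=11, rate=2.0, needs 100-11 = 89; ticks = ceil(89/2.0) = ceil(44.5000) = 45; reading at tick 45 = 11 + 2.0*45 = 101.0000
clock 1: start=45, rate=1.2, needs 100-45 = 55; ticks = ceil(55/1.2) = ceil(45.8333) = 46; reading at tick 46 = 45 + 1.2*46 = 100.2000
clock 2: start=28, rate=1.2, needs 100-28 = 72; ticks = ceil(72/1.2) = ceil(60.0000) = 60; reading at tick 60 = 28 + 1.2*60 = 100.0000
Minimum tick count = 45; winners = [0]; smallest index = 0

Answer: 0 45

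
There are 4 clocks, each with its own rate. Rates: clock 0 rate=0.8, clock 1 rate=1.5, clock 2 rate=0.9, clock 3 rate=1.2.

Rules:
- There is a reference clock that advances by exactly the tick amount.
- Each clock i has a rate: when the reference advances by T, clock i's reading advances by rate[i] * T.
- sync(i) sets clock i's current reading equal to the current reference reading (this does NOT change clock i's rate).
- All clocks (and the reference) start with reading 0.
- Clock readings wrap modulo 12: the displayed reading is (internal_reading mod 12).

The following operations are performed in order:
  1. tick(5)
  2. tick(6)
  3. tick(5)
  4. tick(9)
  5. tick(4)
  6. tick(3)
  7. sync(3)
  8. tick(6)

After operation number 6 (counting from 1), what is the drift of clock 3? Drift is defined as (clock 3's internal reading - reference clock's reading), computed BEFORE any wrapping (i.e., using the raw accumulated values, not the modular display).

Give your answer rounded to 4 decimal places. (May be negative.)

Answer: 6.4000

Derivation:
After op 1 tick(5): ref=5.0000 raw=[4.0000 7.5000 4.5000 6.0000]
After op 2 tick(6): ref=11.0000 raw=[8.8000 16.5000 9.9000 13.2000]
After op 3 tick(5): ref=16.0000 raw=[12.8000 24.0000 14.4000 19.2000]
After op 4 tick(9): ref=25.0000 raw=[20.0000 37.5000 22.5000 30.0000]
After op 5 tick(4): ref=29.0000 raw=[23.2000 43.5000 26.1000 34.8000]
After op 6 tick(3): ref=32.0000 raw=[25.6000 48.0000 28.8000 38.4000]
Drift of clock 3 after op 6: 38.4000 - 32.0000 = 6.4000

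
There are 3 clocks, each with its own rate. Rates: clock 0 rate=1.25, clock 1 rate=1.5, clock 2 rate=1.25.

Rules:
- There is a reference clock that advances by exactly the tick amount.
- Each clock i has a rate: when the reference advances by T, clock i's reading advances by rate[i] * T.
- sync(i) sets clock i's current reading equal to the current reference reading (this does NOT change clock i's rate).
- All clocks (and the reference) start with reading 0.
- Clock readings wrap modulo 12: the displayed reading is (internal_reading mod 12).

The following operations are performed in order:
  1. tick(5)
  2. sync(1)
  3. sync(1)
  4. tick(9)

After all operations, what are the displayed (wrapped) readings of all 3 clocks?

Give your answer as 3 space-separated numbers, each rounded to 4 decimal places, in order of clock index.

Answer: 5.5000 6.5000 5.5000

Derivation:
After op 1 tick(5): ref=5.0000 raw=[6.2500 7.5000 6.2500]
After op 2 sync(1): ref=5.0000 raw=[6.2500 5.0000 6.2500]
After op 3 sync(1): ref=5.0000 raw=[6.2500 5.0000 6.2500]
After op 4 tick(9): ref=14.0000 raw=[17.5000 18.5000 17.5000]
Wrap final raw readings (mod 12): 17.5000 mod 12 = 5.5000; 18.5000 mod 12 = 6.5000; 17.5000 mod 12 = 5.5000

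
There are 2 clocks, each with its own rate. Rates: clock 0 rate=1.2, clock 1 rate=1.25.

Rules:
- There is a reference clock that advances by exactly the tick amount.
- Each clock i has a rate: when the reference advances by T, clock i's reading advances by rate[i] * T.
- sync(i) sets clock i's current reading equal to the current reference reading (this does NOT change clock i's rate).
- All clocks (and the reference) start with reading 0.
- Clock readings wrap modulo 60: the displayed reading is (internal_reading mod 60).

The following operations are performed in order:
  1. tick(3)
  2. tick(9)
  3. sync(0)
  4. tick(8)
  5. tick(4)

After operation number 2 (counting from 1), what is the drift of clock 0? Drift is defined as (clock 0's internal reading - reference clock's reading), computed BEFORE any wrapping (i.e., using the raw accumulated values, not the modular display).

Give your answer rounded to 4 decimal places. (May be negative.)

Answer: 2.4000

Derivation:
After op 1 tick(3): ref=3.0000 raw=[3.6000 3.7500]
After op 2 tick(9): ref=12.0000 raw=[14.4000 15.0000]
Drift of clock 0 after op 2: 14.4000 - 12.0000 = 2.4000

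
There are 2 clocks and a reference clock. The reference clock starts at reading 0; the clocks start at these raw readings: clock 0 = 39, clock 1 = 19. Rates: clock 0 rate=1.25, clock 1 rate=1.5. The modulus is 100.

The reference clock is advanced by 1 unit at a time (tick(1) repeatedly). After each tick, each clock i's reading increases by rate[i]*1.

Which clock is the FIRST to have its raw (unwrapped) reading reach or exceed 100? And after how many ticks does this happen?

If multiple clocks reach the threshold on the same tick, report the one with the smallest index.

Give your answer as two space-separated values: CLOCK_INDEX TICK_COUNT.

Answer: 0 49

Derivation:
clock 0: start=39, rate=1.25, needs 100-39 = 61; ticks = ceil(61/1.25) = ceil(48.8000) = 49; reading at tick 49 = 39 + 1.25*49 = 100.2500
clock 1: start=19, rate=1.5, needs 100-19 = 81; ticks = ceil(81/1.5) = ceil(54.0000) = 54; reading at tick 54 = 19 + 1.5*54 = 100.0000
Minimum tick count = 49; winners = [0]; smallest index = 0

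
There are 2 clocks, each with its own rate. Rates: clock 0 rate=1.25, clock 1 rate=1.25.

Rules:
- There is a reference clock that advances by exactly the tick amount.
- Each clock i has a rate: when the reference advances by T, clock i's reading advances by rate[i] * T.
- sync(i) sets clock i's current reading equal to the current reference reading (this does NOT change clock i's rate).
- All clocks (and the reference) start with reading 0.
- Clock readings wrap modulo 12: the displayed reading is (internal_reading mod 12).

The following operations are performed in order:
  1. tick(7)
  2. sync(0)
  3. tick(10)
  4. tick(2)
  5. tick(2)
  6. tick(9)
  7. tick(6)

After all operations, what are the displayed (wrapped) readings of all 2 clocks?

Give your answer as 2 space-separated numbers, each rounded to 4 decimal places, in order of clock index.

Answer: 7.2500 9.0000

Derivation:
After op 1 tick(7): ref=7.0000 raw=[8.7500 8.7500]
After op 2 sync(0): ref=7.0000 raw=[7.0000 8.7500]
After op 3 tick(10): ref=17.0000 raw=[19.5000 21.2500]
After op 4 tick(2): ref=19.0000 raw=[22.0000 23.7500]
After op 5 tick(2): ref=21.0000 raw=[24.5000 26.2500]
After op 6 tick(9): ref=30.0000 raw=[35.7500 37.5000]
After op 7 tick(6): ref=36.0000 raw=[43.2500 45.0000]
Wrap final raw readings (mod 12): 43.2500 mod 12 = 7.2500; 45.0000 mod 12 = 9.0000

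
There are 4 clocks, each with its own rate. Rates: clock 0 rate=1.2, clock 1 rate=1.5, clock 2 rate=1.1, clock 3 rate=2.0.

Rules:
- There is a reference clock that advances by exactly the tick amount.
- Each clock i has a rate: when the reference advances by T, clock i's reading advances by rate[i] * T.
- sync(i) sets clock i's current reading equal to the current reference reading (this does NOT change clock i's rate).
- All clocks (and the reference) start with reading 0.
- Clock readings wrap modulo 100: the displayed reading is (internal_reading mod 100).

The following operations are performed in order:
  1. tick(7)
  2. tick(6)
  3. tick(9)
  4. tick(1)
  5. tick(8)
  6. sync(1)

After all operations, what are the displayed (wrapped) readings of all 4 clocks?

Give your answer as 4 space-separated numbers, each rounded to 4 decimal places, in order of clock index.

After op 1 tick(7): ref=7.0000 raw=[8.4000 10.5000 7.7000 14.0000]
After op 2 tick(6): ref=13.0000 raw=[15.6000 19.5000 14.3000 26.0000]
After op 3 tick(9): ref=22.0000 raw=[26.4000 33.0000 24.2000 44.0000]
After op 4 tick(1): ref=23.0000 raw=[27.6000 34.5000 25.3000 46.0000]
After op 5 tick(8): ref=31.0000 raw=[37.2000 46.5000 34.1000 62.0000]
After op 6 sync(1): ref=31.0000 raw=[37.2000 31.0000 34.1000 62.0000]
Wrap final raw readings (mod 100): 37.2000 mod 100 = 37.2000; 31.0000 mod 100 = 31.0000; 34.1000 mod 100 = 34.1000; 62.0000 mod 100 = 62.0000

Answer: 37.2000 31.0000 34.1000 62.0000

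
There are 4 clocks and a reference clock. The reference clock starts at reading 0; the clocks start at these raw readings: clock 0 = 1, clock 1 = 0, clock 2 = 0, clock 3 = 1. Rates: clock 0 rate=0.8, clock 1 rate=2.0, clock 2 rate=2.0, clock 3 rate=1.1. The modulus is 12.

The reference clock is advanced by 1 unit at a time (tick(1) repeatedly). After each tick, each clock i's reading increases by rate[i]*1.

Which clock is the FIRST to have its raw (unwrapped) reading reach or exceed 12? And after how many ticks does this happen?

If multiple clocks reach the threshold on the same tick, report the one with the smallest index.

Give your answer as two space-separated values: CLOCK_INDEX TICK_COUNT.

clock 0: start=1, rate=0.8, needs 12-1 = 11; ticks = ceil(11/0.8) = ceil(13.7500) = 14; reading at tick 14 = 1 + 0.8*14 = 12.2000
clock 1: start=0, rate=2.0, needs 12-0 = 12; ticks = ceil(12/2.0) = ceil(6.0000) = 6; reading at tick 6 = 0 + 2.0*6 = 12.0000
clock 2: start=0, rate=2.0, needs 12-0 = 12; ticks = ceil(12/2.0) = ceil(6.0000) = 6; reading at tick 6 = 0 + 2.0*6 = 12.0000
clock 3: start=1, rate=1.1, needs 12-1 = 11; ticks = ceil(11/1.1) = ceil(10.0000) = 10; reading at tick 10 = 1 + 1.1*10 = 12.0000
Minimum tick count = 6; winners = [1, 2]; smallest index = 1

Answer: 1 6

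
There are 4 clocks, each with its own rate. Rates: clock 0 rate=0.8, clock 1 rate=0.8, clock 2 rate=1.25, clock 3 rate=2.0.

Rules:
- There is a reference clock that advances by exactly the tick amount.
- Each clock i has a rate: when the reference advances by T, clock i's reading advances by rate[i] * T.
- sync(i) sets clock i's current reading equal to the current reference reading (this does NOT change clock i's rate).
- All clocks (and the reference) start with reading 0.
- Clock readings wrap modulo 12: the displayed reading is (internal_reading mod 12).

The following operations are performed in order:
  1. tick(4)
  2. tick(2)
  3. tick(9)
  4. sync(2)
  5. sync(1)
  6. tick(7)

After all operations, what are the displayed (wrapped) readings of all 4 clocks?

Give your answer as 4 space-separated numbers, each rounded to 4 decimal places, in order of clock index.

Answer: 5.6000 8.6000 11.7500 8.0000

Derivation:
After op 1 tick(4): ref=4.0000 raw=[3.2000 3.2000 5.0000 8.0000]
After op 2 tick(2): ref=6.0000 raw=[4.8000 4.8000 7.5000 12.0000]
After op 3 tick(9): ref=15.0000 raw=[12.0000 12.0000 18.7500 30.0000]
After op 4 sync(2): ref=15.0000 raw=[12.0000 12.0000 15.0000 30.0000]
After op 5 sync(1): ref=15.0000 raw=[12.0000 15.0000 15.0000 30.0000]
After op 6 tick(7): ref=22.0000 raw=[17.6000 20.6000 23.7500 44.0000]
Wrap final raw readings (mod 12): 17.6000 mod 12 = 5.6000; 20.6000 mod 12 = 8.6000; 23.7500 mod 12 = 11.7500; 44.0000 mod 12 = 8.0000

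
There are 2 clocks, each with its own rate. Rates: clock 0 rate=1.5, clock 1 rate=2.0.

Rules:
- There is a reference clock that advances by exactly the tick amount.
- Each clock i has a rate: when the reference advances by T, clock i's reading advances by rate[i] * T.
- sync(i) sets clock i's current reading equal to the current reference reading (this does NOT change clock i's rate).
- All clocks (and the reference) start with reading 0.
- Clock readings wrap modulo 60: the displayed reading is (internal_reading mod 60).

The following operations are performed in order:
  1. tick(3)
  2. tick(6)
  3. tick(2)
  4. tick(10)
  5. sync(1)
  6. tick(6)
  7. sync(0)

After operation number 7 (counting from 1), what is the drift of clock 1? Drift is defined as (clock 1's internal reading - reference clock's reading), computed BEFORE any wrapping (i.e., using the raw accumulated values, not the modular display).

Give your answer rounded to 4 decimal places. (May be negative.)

After op 1 tick(3): ref=3.0000 raw=[4.5000 6.0000]
After op 2 tick(6): ref=9.0000 raw=[13.5000 18.0000]
After op 3 tick(2): ref=11.0000 raw=[16.5000 22.0000]
After op 4 tick(10): ref=21.0000 raw=[31.5000 42.0000]
After op 5 sync(1): ref=21.0000 raw=[31.5000 21.0000]
After op 6 tick(6): ref=27.0000 raw=[40.5000 33.0000]
After op 7 sync(0): ref=27.0000 raw=[27.0000 33.0000]
Drift of clock 1 after op 7: 33.0000 - 27.0000 = 6.0000

Answer: 6.0000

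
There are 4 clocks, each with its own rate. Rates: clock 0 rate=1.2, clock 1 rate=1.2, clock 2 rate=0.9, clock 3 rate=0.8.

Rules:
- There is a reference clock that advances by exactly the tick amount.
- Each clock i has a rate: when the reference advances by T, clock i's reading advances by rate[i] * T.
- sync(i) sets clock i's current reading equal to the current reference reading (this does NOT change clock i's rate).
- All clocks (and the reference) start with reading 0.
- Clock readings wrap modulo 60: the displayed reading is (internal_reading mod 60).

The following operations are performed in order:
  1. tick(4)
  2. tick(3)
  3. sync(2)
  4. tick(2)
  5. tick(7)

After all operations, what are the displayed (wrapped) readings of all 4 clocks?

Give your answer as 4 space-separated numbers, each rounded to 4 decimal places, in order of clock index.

After op 1 tick(4): ref=4.0000 raw=[4.8000 4.8000 3.6000 3.2000]
After op 2 tick(3): ref=7.0000 raw=[8.4000 8.4000 6.3000 5.6000]
After op 3 sync(2): ref=7.0000 raw=[8.4000 8.4000 7.0000 5.6000]
After op 4 tick(2): ref=9.0000 raw=[10.8000 10.8000 8.8000 7.2000]
After op 5 tick(7): ref=16.0000 raw=[19.2000 19.2000 15.1000 12.8000]
Wrap final raw readings (mod 60): 19.2000 mod 60 = 19.2000; 19.2000 mod 60 = 19.2000; 15.1000 mod 60 = 15.1000; 12.8000 mod 60 = 12.8000

Answer: 19.2000 19.2000 15.1000 12.8000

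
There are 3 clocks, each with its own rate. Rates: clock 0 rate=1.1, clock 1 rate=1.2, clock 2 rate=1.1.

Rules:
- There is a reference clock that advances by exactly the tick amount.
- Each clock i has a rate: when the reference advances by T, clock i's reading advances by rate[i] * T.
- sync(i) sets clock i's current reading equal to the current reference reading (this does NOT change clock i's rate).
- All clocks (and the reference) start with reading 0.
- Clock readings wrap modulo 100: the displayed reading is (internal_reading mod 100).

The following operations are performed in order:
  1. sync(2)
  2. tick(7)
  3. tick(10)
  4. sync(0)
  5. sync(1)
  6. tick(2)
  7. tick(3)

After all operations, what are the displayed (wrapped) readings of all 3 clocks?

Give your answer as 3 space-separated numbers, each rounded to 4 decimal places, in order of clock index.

After op 1 sync(2): ref=0.0000 raw=[0.0000 0.0000 0.0000]
After op 2 tick(7): ref=7.0000 raw=[7.7000 8.4000 7.7000]
After op 3 tick(10): ref=17.0000 raw=[18.7000 20.4000 18.7000]
After op 4 sync(0): ref=17.0000 raw=[17.0000 20.4000 18.7000]
After op 5 sync(1): ref=17.0000 raw=[17.0000 17.0000 18.7000]
After op 6 tick(2): ref=19.0000 raw=[19.2000 19.4000 20.9000]
After op 7 tick(3): ref=22.0000 raw=[22.5000 23.0000 24.2000]
Wrap final raw readings (mod 100): 22.5000 mod 100 = 22.5000; 23.0000 mod 100 = 23.0000; 24.2000 mod 100 = 24.2000

Answer: 22.5000 23.0000 24.2000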